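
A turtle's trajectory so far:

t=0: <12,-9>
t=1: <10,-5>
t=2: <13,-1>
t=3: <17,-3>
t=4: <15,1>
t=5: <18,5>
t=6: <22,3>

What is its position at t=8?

Step-to-step displacements: <-2,+4>, <+3,+4>, <+4,-2>, <-2,+4>, <+3,+4>, <+4,-2> — a repeating cycle of length 3.
step 7: apply <-2,+4> → <20,7>
step 8: apply <+3,+4> → <23,11>

<23,11>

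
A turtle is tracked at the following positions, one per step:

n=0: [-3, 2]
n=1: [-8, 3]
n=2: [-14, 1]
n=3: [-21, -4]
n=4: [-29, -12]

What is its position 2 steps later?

[-48, -37]

Taking differences between consecutive positions: [-5, +1], [-6, -2], [-7, -5], [-8, -8]. These grow by [-1, -3] each step.
step 5: [-29, -12] + [-9, -11] → [-38, -23]
step 6: [-38, -23] + [-10, -14] → [-48, -37]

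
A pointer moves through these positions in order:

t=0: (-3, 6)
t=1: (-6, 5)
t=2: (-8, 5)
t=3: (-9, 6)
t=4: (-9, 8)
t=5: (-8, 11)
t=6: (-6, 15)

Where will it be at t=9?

First differences are (-3, -1), (-2, +0), (-1, +1), (+0, +2), (+1, +3), (+2, +4); their common second difference is (+1, +1) (constant acceleration).
step 7: (-6, 15) + (+3, +5) → (-3, 20)
step 8: (-3, 20) + (+4, +6) → (1, 26)
step 9: (1, 26) + (+5, +7) → (6, 33)

(6, 33)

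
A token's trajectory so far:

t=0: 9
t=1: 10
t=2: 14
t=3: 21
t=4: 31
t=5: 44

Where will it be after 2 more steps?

First differences are +1, +4, +7, +10, +13; their common second difference is +3 (constant acceleration).
step 6: 44 + 16 → 60
step 7: 60 + 19 → 79

79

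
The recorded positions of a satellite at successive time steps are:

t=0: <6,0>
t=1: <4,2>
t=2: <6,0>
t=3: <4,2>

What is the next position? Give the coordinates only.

<6,0>

Consecutive displacements <-2,+2>, <+2,-2>, <-2,+2> scale by a factor of -1 each step.
step 4: <4,2> + <+2,-2> → <6,0>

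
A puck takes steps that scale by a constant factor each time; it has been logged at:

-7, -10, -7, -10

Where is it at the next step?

Step-to-step displacements: -3, +3, -3; each is -1× the previous.
step 4: -10 + 3 → -7

-7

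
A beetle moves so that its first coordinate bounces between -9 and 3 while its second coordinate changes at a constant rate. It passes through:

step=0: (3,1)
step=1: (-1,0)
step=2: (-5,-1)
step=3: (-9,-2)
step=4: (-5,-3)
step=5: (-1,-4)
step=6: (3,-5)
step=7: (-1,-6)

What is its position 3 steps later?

The first coordinate travels 4 per step and bounces off the walls at -9 and 3.
  step 8: -1 → -5
  step 9: -5 → -9
  step 10: -9 → -5
The second coordinate changes by -1 each step: at step 10 it is -9.

(-5,-9)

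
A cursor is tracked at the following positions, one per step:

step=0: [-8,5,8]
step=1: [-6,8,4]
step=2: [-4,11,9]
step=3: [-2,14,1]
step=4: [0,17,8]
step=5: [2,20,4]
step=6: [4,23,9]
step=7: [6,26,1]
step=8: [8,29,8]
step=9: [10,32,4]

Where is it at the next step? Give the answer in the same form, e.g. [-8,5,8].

The first coordinate changes by +2 each step, so at step 10 it is -8 + 10·(2) = 12.
The second coordinate changes by +3 each step, so at step 10 it is 5 + 10·(3) = 35.
The third coordinate repeats the cycle [8, 4, 9, 1] with period 4; step 10 mod 4 = 2, giving 9.

[12,35,9]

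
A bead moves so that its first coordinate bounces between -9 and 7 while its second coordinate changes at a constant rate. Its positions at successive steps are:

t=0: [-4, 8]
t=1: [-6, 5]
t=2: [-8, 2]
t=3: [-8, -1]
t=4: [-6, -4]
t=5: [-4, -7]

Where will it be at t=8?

The first coordinate travels 2 per step and bounces off the walls at -9 and 7.
  step 6: -4 → -2
  step 7: -2 → 0
  step 8: 0 → 2
The second coordinate changes by -3 each step: at step 8 it is -16.

[2, -16]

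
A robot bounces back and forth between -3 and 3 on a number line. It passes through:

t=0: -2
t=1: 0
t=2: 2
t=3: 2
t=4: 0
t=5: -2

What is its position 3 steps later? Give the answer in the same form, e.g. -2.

The value reflects between -3 and 3, moving 2 per step.
  step 6: -2 → -2
  step 7: -2 → 0
  step 8: 0 → 2

2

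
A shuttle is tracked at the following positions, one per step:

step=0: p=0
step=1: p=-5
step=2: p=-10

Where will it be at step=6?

p=-30

Each step adds -5 to the position.
step 3: -10 − 5 → p=-15
step 4: -15 − 5 → p=-20
step 5: -20 − 5 → p=-25
step 6: -25 − 5 → p=-30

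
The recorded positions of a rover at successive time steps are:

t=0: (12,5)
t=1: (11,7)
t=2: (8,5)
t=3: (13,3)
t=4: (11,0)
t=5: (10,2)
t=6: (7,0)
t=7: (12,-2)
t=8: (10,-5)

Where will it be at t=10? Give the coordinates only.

(6,-5)

Differencing gives (-1,+2), (-3,-2), (+5,-2), (-2,-3), (-1,+2), (-3,-2), (+5,-2), (-2,-3). This is the pattern (-1,+2), (-3,-2), (+5,-2), (-2,-3) repeated.
step 9: apply (-1,+2) → (9,-3)
step 10: apply (-3,-2) → (6,-5)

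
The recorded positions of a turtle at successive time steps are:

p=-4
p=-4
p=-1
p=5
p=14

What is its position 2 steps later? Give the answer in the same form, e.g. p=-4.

p=41

First differences are +0, +3, +6, +9; their common second difference is +3 (constant acceleration).
step 5: 14 + 12 → p=26
step 6: 26 + 15 → p=41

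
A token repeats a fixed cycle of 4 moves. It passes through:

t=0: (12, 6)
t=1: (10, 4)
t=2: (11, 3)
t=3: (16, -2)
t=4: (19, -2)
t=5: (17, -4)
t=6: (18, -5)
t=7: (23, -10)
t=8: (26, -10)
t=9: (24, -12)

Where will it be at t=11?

Step-to-step displacements: (-2, -2), (+1, -1), (+5, -5), (+3, +0), (-2, -2), (+1, -1), (+5, -5), (+3, +0), (-2, -2) — a repeating cycle of length 4.
step 10: apply (+1, -1) → (25, -13)
step 11: apply (+5, -5) → (30, -18)

(30, -18)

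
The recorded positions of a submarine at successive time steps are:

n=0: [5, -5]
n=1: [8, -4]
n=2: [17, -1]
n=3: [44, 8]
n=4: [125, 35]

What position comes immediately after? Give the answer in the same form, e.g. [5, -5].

The jumps are [+3, +1], [+9, +3], [+27, +9], [+81, +27] — a geometric progression with ratio 3.
step 5: [125, 35] + [+243, +81] → [368, 116]

[368, 116]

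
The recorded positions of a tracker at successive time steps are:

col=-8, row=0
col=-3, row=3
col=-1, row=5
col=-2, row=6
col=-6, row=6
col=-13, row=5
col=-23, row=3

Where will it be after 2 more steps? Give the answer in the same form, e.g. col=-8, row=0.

Successive displacements: (+5,+3), (+2,+2), (-1,+1), (-4,+0), (-7,-1), (-10,-2) — each changes by (-3,-1).
step 7: col=-23, row=3 + (-13,-3) → col=-36, row=0
step 8: col=-36, row=0 + (-16,-4) → col=-52, row=-4

col=-52, row=-4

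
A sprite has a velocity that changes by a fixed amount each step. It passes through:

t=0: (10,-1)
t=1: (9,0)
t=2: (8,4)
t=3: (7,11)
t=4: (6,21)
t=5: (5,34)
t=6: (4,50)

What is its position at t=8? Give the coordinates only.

(2,91)

First differences are (-1,+1), (-1,+4), (-1,+7), (-1,+10), (-1,+13), (-1,+16); their common second difference is (+0,+3) (constant acceleration).
step 7: (4,50) + (-1,+19) → (3,69)
step 8: (3,69) + (-1,+22) → (2,91)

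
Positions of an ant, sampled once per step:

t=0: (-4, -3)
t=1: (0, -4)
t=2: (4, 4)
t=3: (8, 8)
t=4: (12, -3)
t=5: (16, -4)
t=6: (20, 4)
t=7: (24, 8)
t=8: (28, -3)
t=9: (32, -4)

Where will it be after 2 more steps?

First: linear, +4 per step → 40 at step 11.
Second: cycles through -3, -4, 4, 8 every 4 steps. Step 11 lands at position 3 of the cycle → 8.

(40, 8)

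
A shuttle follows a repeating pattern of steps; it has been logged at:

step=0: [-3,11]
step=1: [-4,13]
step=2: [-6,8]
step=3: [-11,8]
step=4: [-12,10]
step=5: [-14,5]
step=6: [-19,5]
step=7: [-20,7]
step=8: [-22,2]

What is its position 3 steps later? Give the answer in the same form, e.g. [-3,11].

Step-to-step displacements: [-1,+2], [-2,-5], [-5,+0], [-1,+2], [-2,-5], [-5,+0], [-1,+2], [-2,-5] — a repeating cycle of length 3.
step 9: apply [-5,+0] → [-27,2]
step 10: apply [-1,+2] → [-28,4]
step 11: apply [-2,-5] → [-30,-1]

[-30,-1]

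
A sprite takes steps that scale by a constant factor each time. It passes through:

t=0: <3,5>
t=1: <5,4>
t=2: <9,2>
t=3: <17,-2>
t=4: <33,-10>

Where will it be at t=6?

<129,-58>

Step-to-step displacements: <+2,-1>, <+4,-2>, <+8,-4>, <+16,-8>; each is 2× the previous.
step 5: <33,-10> + <+32,-16> → <65,-26>
step 6: <65,-26> + <+64,-32> → <129,-58>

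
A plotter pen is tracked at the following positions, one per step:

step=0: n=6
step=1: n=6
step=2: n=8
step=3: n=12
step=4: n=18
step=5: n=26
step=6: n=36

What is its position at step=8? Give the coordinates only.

Successive displacements: +0, +2, +4, +6, +8, +10 — each changes by +2.
step 7: 36 + 12 → n=48
step 8: 48 + 14 → n=62

n=62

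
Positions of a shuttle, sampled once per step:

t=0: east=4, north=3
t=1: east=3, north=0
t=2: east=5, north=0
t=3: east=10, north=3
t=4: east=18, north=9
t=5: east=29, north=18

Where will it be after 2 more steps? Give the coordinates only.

Taking differences between consecutive positions: (-1, -3), (+2, +0), (+5, +3), (+8, +6), (+11, +9). These grow by (+3, +3) each step.
step 6: east=29, north=18 + (+14, +12) → east=43, north=30
step 7: east=43, north=30 + (+17, +15) → east=60, north=45

east=60, north=45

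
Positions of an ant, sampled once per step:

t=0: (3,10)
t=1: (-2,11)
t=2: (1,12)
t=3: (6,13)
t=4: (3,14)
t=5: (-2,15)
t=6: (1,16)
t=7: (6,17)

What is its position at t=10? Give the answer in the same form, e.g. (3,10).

(1,20)

The first coordinate repeats the cycle [3, -2, 1, 6] with period 4; step 10 mod 4 = 2, giving 1.
The second coordinate changes by +1 each step, so at step 10 it is 10 + 10·(1) = 20.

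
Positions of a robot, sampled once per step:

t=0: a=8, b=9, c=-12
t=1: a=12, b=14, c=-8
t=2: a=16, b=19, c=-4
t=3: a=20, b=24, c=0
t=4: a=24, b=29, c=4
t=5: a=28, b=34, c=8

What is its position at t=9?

Each step adds (+4, +5, +4) to the position.
step 6: a=28, b=34, c=8 + (+4, +5, +4) → a=32, b=39, c=12
step 7: a=32, b=39, c=12 + (+4, +5, +4) → a=36, b=44, c=16
step 8: a=36, b=44, c=16 + (+4, +5, +4) → a=40, b=49, c=20
step 9: a=40, b=49, c=20 + (+4, +5, +4) → a=44, b=54, c=24

a=44, b=54, c=24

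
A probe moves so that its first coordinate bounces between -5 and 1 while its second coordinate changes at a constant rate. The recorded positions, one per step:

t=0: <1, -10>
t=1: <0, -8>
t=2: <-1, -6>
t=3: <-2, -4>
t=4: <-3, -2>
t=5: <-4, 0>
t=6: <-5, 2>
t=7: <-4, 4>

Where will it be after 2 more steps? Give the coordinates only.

The first coordinate reflects between -5 and 1, moving 1 per step.
  step 8: -4 → -3
  step 9: -3 → -2
The second coordinate changes by +2 each step: at step 9 it is 8.

<-2, 8>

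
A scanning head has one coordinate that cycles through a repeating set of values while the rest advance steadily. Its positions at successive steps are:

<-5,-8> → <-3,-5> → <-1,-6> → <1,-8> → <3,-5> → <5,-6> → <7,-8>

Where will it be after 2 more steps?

First: linear, +2 per step → 11 at step 8.
Second: cycles through -8, -5, -6 every 3 steps. Step 8 lands at position 2 of the cycle → -6.

<11,-6>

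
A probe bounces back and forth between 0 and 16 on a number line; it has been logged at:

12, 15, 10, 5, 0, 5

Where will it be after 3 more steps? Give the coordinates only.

12

The value travels 5 per step and bounces off the walls at 0 and 16.
  step 6: 5 → 10
  step 7: 10 → 15
  step 8: 15 → 12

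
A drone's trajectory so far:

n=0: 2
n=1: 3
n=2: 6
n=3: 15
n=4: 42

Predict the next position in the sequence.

The jumps are +1, +3, +9, +27 — a geometric progression with ratio 3.
step 5: 42 + 81 → 123

123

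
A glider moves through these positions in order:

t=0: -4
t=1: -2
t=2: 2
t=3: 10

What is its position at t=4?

The jumps are +2, +4, +8 — a geometric progression with ratio 2.
step 4: 10 + 16 → 26

26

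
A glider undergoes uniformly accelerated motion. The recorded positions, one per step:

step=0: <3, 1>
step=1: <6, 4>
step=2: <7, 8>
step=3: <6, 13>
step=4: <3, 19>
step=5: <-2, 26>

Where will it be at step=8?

<-29, 53>

First differences are <+3, +3>, <+1, +4>, <-1, +5>, <-3, +6>, <-5, +7>; their common second difference is <-2, +1> (constant acceleration).
step 6: <-2, 26> + <-7, +8> → <-9, 34>
step 7: <-9, 34> + <-9, +9> → <-18, 43>
step 8: <-18, 43> + <-11, +10> → <-29, 53>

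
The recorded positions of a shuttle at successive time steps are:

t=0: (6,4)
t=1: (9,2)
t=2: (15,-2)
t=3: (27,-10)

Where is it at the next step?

Consecutive displacements (+3,-2), (+6,-4), (+12,-8) scale by a factor of 2 each step.
step 4: (27,-10) + (+24,-16) → (51,-26)

(51,-26)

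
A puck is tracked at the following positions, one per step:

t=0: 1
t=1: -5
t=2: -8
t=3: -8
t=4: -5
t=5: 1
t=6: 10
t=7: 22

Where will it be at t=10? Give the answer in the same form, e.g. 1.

Successive displacements: -6, -3, +0, +3, +6, +9, +12 — each changes by +3.
step 8: 22 + 15 → 37
step 9: 37 + 18 → 55
step 10: 55 + 21 → 76

76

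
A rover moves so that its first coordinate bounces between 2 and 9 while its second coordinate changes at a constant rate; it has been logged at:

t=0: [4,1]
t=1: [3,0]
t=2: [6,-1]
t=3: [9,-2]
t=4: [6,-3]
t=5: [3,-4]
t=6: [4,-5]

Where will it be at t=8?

[8,-7]

The first coordinate travels 3 per step and bounces off the walls at 2 and 9.
  step 7: 4 → 7
  step 8: 7 → 8
The second coordinate changes by -1 each step: at step 8 it is -7.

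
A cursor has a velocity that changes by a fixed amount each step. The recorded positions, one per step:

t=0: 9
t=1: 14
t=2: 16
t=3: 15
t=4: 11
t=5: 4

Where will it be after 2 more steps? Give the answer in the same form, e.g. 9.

Successive displacements: +5, +2, -1, -4, -7 — each changes by -3.
step 6: 4 − 10 → -6
step 7: -6 − 13 → -19

-19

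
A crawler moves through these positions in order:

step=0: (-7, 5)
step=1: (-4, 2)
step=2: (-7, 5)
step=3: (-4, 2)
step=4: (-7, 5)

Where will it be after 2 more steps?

(-7, 5)

The jumps are (+3, -3), (-3, +3), (+3, -3), (-3, +3) — a geometric progression with ratio -1.
step 5: (-7, 5) + (+3, -3) → (-4, 2)
step 6: (-4, 2) + (-3, +3) → (-7, 5)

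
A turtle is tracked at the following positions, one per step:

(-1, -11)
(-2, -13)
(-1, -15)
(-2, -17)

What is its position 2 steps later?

(-2, -21)

First: cycles through -1, -2 every 2 steps. Step 5 lands at position 1 of the cycle → -2.
Second: linear, -2 per step → -21 at step 5.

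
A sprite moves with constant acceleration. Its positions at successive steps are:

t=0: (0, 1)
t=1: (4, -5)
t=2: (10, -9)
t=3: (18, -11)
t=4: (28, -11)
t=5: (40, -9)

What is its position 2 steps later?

(70, 1)

Successive displacements: (+4, -6), (+6, -4), (+8, -2), (+10, +0), (+12, +2) — each changes by (+2, +2).
step 6: (40, -9) + (+14, +4) → (54, -5)
step 7: (54, -5) + (+16, +6) → (70, 1)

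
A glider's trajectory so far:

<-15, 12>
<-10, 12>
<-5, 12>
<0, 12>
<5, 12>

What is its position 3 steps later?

Constant displacement of <+5, +0> per step.
step 5: <5, 12> + <+5, +0> → <10, 12>
step 6: <10, 12> + <+5, +0> → <15, 12>
step 7: <15, 12> + <+5, +0> → <20, 12>

<20, 12>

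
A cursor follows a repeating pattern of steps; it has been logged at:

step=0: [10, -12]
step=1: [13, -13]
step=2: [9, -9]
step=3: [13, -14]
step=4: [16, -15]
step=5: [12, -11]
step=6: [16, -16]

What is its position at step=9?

[19, -18]

Differencing gives [+3, -1], [-4, +4], [+4, -5], [+3, -1], [-4, +4], [+4, -5]. This is the pattern [+3, -1], [-4, +4], [+4, -5] repeated.
step 7: apply [+3, -1] → [19, -17]
step 8: apply [-4, +4] → [15, -13]
step 9: apply [+4, -5] → [19, -18]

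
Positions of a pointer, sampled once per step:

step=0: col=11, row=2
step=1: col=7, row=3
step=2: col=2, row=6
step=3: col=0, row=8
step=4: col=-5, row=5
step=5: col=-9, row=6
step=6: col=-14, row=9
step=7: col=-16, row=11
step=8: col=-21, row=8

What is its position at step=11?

Step-to-step displacements: (-4,+1), (-5,+3), (-2,+2), (-5,-3), (-4,+1), (-5,+3), (-2,+2), (-5,-3) — a repeating cycle of length 4.
step 9: apply (-4,+1) → col=-25, row=9
step 10: apply (-5,+3) → col=-30, row=12
step 11: apply (-2,+2) → col=-32, row=14

col=-32, row=14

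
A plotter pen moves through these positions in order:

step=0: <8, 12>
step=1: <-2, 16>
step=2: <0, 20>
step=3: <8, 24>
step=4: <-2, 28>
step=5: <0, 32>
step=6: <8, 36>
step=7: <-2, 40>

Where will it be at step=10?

The first coordinate repeats the cycle [8, -2, 0] with period 3; step 10 mod 3 = 1, giving -2.
The second coordinate changes by +4 each step, so at step 10 it is 12 + 10·(4) = 52.

<-2, 52>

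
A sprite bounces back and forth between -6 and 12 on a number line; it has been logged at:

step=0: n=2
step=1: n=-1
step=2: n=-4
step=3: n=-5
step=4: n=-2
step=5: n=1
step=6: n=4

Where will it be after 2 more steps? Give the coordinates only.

The value reflects between -6 and 12, moving 3 per step.
  step 7: 4 → 7
  step 8: 7 → 10

n=10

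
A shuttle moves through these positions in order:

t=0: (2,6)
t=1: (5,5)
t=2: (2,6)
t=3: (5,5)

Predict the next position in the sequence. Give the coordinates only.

The jumps are (+3,-1), (-3,+1), (+3,-1) — a geometric progression with ratio -1.
step 4: (5,5) + (-3,+1) → (2,6)

(2,6)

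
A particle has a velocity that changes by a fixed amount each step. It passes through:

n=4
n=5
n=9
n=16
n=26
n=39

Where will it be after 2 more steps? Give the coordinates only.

n=74

Successive displacements: +1, +4, +7, +10, +13 — each changes by +3.
step 6: 39 + 16 → n=55
step 7: 55 + 19 → n=74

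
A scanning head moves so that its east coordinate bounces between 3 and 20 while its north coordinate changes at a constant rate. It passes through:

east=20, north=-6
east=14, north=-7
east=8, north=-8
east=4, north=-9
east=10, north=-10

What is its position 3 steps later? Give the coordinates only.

east=12, north=-13

The east coordinate travels 6 per step and bounces off the walls at 3 and 20.
  step 5: 10 → 16
  step 6: 16 → 18
  step 7: 18 → 12
The north coordinate changes by -1 each step: at step 7 it is -13.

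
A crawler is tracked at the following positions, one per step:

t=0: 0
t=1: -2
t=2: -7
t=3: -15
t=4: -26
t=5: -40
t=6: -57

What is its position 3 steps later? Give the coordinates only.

-126

Successive displacements: -2, -5, -8, -11, -14, -17 — each changes by -3.
step 7: -57 − 20 → -77
step 8: -77 − 23 → -100
step 9: -100 − 26 → -126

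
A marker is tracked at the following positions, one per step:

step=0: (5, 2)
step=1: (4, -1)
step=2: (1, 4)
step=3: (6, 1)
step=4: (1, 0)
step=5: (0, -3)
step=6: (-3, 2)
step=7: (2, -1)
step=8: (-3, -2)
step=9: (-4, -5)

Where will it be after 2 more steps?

(-2, -3)

Step-to-step displacements: (-1, -3), (-3, +5), (+5, -3), (-5, -1), (-1, -3), (-3, +5), (+5, -3), (-5, -1), (-1, -3) — a repeating cycle of length 4.
step 10: apply (-3, +5) → (-7, 0)
step 11: apply (+5, -3) → (-2, -3)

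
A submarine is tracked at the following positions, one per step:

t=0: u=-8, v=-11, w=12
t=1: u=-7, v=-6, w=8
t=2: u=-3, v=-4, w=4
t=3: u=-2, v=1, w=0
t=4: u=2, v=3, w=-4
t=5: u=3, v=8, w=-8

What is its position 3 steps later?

u=12, v=17, w=-20

Differencing gives (+1,+5,-4), (+4,+2,-4), (+1,+5,-4), (+4,+2,-4), (+1,+5,-4). This is the pattern (+1,+5,-4), (+4,+2,-4) repeated.
step 6: apply (+4,+2,-4) → u=7, v=10, w=-12
step 7: apply (+1,+5,-4) → u=8, v=15, w=-16
step 8: apply (+4,+2,-4) → u=12, v=17, w=-20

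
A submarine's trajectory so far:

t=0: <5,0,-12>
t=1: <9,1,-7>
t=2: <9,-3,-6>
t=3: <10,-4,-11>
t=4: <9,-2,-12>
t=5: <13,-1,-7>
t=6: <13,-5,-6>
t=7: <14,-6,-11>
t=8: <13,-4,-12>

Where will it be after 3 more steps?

<18,-8,-11>

Differencing gives <+4,+1,+5>, <+0,-4,+1>, <+1,-1,-5>, <-1,+2,-1>, <+4,+1,+5>, <+0,-4,+1>, <+1,-1,-5>, <-1,+2,-1>. This is the pattern <+4,+1,+5>, <+0,-4,+1>, <+1,-1,-5>, <-1,+2,-1> repeated.
step 9: apply <+4,+1,+5> → <17,-3,-7>
step 10: apply <+0,-4,+1> → <17,-7,-6>
step 11: apply <+1,-1,-5> → <18,-8,-11>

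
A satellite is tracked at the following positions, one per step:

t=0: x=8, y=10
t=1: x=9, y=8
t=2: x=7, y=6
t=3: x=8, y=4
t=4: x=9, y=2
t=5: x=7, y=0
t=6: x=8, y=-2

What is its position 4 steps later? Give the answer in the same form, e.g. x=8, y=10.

x=9, y=-10

The x coordinate repeats the cycle [8, 9, 7] with period 3; step 10 mod 3 = 1, giving 9.
The y coordinate changes by -2 each step, so at step 10 it is 10 + 10·(-2) = -10.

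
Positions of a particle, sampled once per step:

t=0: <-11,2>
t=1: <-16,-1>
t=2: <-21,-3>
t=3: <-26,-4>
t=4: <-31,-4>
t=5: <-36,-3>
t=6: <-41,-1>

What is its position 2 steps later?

<-51,6>

Successive displacements: <-5,-3>, <-5,-2>, <-5,-1>, <-5,+0>, <-5,+1>, <-5,+2> — each changes by <+0,+1>.
step 7: <-41,-1> + <-5,+3> → <-46,2>
step 8: <-46,2> + <-5,+4> → <-51,6>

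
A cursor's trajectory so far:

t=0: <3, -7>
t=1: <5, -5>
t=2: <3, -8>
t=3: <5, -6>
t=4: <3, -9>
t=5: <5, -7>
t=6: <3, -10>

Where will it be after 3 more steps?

<5, -9>

The moves between consecutive positions are <+2, +2>, <-2, -3>, <+2, +2>, <-2, -3>, <+2, +2>, <-2, -3>; they repeat the 2-cycle [<+2, +2>, <-2, -3>].
step 7: apply <+2, +2> → <5, -8>
step 8: apply <-2, -3> → <3, -11>
step 9: apply <+2, +2> → <5, -9>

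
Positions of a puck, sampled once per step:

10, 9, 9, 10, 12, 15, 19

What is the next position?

24

Successive displacements: -1, +0, +1, +2, +3, +4 — each changes by +1.
step 7: 19 + 5 → 24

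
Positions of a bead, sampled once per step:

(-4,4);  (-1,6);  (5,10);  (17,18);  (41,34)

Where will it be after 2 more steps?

(185,130)

The jumps are (+3,+2), (+6,+4), (+12,+8), (+24,+16) — a geometric progression with ratio 2.
step 5: (41,34) + (+48,+32) → (89,66)
step 6: (89,66) + (+96,+64) → (185,130)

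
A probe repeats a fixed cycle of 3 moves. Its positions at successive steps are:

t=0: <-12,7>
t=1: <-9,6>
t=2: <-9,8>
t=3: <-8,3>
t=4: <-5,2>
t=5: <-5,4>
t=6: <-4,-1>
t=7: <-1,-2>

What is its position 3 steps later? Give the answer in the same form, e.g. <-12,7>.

<3,-6>

The moves between consecutive positions are <+3,-1>, <+0,+2>, <+1,-5>, <+3,-1>, <+0,+2>, <+1,-5>, <+3,-1>; they repeat the 3-cycle [<+3,-1>, <+0,+2>, <+1,-5>].
step 8: apply <+0,+2> → <-1,0>
step 9: apply <+1,-5> → <0,-5>
step 10: apply <+3,-1> → <3,-6>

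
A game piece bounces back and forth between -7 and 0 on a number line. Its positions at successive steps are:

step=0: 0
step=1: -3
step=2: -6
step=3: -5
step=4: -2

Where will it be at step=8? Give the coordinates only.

-4

The value reflects between -7 and 0, moving 3 per step.
  step 5: -2 → -1
  step 6: -1 → -4
  step 7: -4 → -7
  step 8: -7 → -4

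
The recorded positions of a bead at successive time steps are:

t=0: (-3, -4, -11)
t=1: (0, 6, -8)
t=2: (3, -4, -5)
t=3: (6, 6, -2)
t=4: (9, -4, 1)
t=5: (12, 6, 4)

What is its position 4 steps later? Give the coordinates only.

(24, 6, 16)

First: linear, +3 per step → 24 at step 9.
Second: cycles through -4, 6 every 2 steps. Step 9 lands at position 1 of the cycle → 6.
Third: linear, +3 per step → 16 at step 9.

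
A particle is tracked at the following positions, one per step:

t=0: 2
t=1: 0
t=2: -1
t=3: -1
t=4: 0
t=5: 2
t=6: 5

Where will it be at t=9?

20

First differences are -2, -1, +0, +1, +2, +3; their common second difference is +1 (constant acceleration).
step 7: 5 + 4 → 9
step 8: 9 + 5 → 14
step 9: 14 + 6 → 20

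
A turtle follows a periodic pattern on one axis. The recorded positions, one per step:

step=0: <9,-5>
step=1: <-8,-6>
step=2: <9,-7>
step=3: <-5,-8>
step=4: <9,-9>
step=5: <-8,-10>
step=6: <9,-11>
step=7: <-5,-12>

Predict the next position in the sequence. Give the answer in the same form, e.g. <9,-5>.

First: cycles through 9, -8, 9, -5 every 4 steps. Step 8 lands at position 0 of the cycle → 9.
Second: linear, -1 per step → -13 at step 8.

<9,-13>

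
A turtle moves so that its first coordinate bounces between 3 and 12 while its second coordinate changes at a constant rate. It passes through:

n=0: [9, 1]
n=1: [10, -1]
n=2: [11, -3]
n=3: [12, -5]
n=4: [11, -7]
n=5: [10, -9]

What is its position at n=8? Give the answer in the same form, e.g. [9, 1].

[7, -15]

The first coordinate reflects between 3 and 12, moving 1 per step.
  step 6: 10 → 9
  step 7: 9 → 8
  step 8: 8 → 7
The second coordinate changes by -2 each step: at step 8 it is -15.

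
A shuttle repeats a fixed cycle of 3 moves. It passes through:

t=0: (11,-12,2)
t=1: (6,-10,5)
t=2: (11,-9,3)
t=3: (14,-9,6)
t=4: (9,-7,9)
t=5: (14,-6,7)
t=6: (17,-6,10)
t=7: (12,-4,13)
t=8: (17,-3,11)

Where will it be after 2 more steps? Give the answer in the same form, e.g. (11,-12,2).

(15,-1,17)

Differencing gives (-5,+2,+3), (+5,+1,-2), (+3,+0,+3), (-5,+2,+3), (+5,+1,-2), (+3,+0,+3), (-5,+2,+3), (+5,+1,-2). This is the pattern (-5,+2,+3), (+5,+1,-2), (+3,+0,+3) repeated.
step 9: apply (+3,+0,+3) → (20,-3,14)
step 10: apply (-5,+2,+3) → (15,-1,17)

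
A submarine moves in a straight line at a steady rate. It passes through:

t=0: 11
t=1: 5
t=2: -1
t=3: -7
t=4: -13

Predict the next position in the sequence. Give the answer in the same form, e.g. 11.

Constant displacement of -6 per step.
step 5: -13 − 6 → -19

-19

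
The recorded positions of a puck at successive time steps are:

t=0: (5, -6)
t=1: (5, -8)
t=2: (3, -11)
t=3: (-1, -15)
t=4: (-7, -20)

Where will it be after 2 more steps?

(-25, -33)

First differences are (+0, -2), (-2, -3), (-4, -4), (-6, -5); their common second difference is (-2, -1) (constant acceleration).
step 5: (-7, -20) + (-8, -6) → (-15, -26)
step 6: (-15, -26) + (-10, -7) → (-25, -33)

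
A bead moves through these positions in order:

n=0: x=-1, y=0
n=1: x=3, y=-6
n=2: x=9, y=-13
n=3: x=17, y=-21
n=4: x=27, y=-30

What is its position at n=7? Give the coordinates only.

First differences are (+4, -6), (+6, -7), (+8, -8), (+10, -9); their common second difference is (+2, -1) (constant acceleration).
step 5: x=27, y=-30 + (+12, -10) → x=39, y=-40
step 6: x=39, y=-40 + (+14, -11) → x=53, y=-51
step 7: x=53, y=-51 + (+16, -12) → x=69, y=-63

x=69, y=-63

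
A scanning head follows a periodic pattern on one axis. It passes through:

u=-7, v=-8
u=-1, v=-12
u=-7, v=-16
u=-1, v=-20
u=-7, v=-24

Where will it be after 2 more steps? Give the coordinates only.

u=-7, v=-32

The u coordinate repeats the cycle [-7, -1] with period 2; step 6 mod 2 = 0, giving -7.
The v coordinate changes by -4 each step, so at step 6 it is -8 + 6·(-4) = -32.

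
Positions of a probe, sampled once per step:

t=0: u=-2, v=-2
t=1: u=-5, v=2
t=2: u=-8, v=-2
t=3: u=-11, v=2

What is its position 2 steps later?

u=-17, v=2

The u coordinate changes by -3 each step, so at step 5 it is -2 + 5·(-3) = -17.
The v coordinate repeats the cycle [-2, 2] with period 2; step 5 mod 2 = 1, giving 2.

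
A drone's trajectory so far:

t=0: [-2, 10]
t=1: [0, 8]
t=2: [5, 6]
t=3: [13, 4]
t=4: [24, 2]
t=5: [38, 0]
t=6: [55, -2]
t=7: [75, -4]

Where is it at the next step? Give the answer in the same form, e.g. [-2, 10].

[98, -6]

Taking differences between consecutive positions: [+2, -2], [+5, -2], [+8, -2], [+11, -2], [+14, -2], [+17, -2], [+20, -2]. These grow by [+3, +0] each step.
step 8: [75, -4] + [+23, -2] → [98, -6]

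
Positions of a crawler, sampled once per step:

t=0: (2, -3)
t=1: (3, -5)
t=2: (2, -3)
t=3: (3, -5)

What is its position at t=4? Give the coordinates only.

(2, -3)

The jumps are (+1, -2), (-1, +2), (+1, -2) — a geometric progression with ratio -1.
step 4: (3, -5) + (-1, +2) → (2, -3)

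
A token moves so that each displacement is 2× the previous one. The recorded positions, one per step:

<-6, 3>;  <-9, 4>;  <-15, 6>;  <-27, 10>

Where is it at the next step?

<-51, 18>

Step-to-step displacements: <-3, +1>, <-6, +2>, <-12, +4>; each is 2× the previous.
step 4: <-27, 10> + <-24, +8> → <-51, 18>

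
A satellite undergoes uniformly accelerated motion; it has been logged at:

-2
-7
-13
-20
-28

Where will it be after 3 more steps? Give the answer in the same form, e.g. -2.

-58

First differences are -5, -6, -7, -8; their common second difference is -1 (constant acceleration).
step 5: -28 − 9 → -37
step 6: -37 − 10 → -47
step 7: -47 − 11 → -58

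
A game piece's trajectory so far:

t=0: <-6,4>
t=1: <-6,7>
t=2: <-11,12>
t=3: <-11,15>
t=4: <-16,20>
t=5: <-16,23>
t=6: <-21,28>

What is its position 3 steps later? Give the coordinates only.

<-26,39>

Differencing gives <+0,+3>, <-5,+5>, <+0,+3>, <-5,+5>, <+0,+3>, <-5,+5>. This is the pattern <+0,+3>, <-5,+5> repeated.
step 7: apply <+0,+3> → <-21,31>
step 8: apply <-5,+5> → <-26,36>
step 9: apply <+0,+3> → <-26,39>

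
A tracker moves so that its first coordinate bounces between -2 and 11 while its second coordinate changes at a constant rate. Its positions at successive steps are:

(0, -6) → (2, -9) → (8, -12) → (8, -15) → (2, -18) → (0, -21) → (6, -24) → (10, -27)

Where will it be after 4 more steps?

The first coordinate travels 6 per step and bounces off the walls at -2 and 11.
  step 8: 10 → 4
  step 9: 4 → -2
  step 10: -2 → 4
  step 11: 4 → 10
The second coordinate changes by -3 each step: at step 11 it is -39.

(10, -39)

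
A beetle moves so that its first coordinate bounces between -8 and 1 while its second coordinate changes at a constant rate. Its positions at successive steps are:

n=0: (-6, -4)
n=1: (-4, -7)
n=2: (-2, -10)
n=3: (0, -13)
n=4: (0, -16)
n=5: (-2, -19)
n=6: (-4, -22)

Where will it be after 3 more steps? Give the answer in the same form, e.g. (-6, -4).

The first coordinate reflects between -8 and 1, moving 2 per step.
  step 7: -4 → -6
  step 8: -6 → -8
  step 9: -8 → -6
The second coordinate changes by -3 each step: at step 9 it is -31.

(-6, -31)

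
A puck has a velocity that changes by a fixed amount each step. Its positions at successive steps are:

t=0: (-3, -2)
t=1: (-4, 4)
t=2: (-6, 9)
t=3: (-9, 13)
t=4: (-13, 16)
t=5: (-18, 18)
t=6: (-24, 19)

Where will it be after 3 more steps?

Taking differences between consecutive positions: (-1, +6), (-2, +5), (-3, +4), (-4, +3), (-5, +2), (-6, +1). These grow by (-1, -1) each step.
step 7: (-24, 19) + (-7, +0) → (-31, 19)
step 8: (-31, 19) + (-8, -1) → (-39, 18)
step 9: (-39, 18) + (-9, -2) → (-48, 16)

(-48, 16)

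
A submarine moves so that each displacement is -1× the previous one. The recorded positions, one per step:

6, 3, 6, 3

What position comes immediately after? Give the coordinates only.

Consecutive displacements -3, +3, -3 scale by a factor of -1 each step.
step 4: 3 + 3 → 6

6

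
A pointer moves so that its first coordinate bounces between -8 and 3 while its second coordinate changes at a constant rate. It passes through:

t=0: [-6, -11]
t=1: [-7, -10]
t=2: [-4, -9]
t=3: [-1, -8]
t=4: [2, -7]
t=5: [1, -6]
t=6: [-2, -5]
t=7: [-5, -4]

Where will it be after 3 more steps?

[-2, -1]

The first coordinate travels 3 per step and bounces off the walls at -8 and 3.
  step 8: -5 → -8
  step 9: -8 → -5
  step 10: -5 → -2
The second coordinate changes by +1 each step: at step 10 it is -1.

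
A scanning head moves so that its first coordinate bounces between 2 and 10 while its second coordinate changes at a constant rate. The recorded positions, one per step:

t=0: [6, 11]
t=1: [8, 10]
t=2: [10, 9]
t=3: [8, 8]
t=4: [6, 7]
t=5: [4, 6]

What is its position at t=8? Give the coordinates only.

[6, 3]

The first coordinate reflects between 2 and 10, moving 2 per step.
  step 6: 4 → 2
  step 7: 2 → 4
  step 8: 4 → 6
The second coordinate changes by -1 each step: at step 8 it is 3.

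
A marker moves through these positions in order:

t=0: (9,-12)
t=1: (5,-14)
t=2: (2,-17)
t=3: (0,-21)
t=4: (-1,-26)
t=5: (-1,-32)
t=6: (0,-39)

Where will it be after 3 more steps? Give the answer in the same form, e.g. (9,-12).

(9,-66)

Taking differences between consecutive positions: (-4,-2), (-3,-3), (-2,-4), (-1,-5), (+0,-6), (+1,-7). These grow by (+1,-1) each step.
step 7: (0,-39) + (+2,-8) → (2,-47)
step 8: (2,-47) + (+3,-9) → (5,-56)
step 9: (5,-56) + (+4,-10) → (9,-66)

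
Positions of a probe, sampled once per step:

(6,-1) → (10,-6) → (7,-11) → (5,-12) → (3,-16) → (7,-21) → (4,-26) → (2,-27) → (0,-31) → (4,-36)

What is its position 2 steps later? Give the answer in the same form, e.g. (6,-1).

(-1,-42)

Step-to-step displacements: (+4,-5), (-3,-5), (-2,-1), (-2,-4), (+4,-5), (-3,-5), (-2,-1), (-2,-4), (+4,-5) — a repeating cycle of length 4.
step 10: apply (-3,-5) → (1,-41)
step 11: apply (-2,-1) → (-1,-42)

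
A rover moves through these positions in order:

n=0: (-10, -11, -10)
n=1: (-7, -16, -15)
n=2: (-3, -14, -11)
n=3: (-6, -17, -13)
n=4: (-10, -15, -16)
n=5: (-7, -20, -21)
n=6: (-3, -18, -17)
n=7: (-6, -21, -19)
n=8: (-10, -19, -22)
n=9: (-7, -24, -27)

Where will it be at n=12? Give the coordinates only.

Differencing gives (+3, -5, -5), (+4, +2, +4), (-3, -3, -2), (-4, +2, -3), (+3, -5, -5), (+4, +2, +4), (-3, -3, -2), (-4, +2, -3), (+3, -5, -5). This is the pattern (+3, -5, -5), (+4, +2, +4), (-3, -3, -2), (-4, +2, -3) repeated.
step 10: apply (+4, +2, +4) → (-3, -22, -23)
step 11: apply (-3, -3, -2) → (-6, -25, -25)
step 12: apply (-4, +2, -3) → (-10, -23, -28)

(-10, -23, -28)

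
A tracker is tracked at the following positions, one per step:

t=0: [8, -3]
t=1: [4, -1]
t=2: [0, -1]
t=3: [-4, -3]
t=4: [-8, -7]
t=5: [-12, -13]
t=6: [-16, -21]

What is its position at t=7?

[-20, -31]

First differences are [-4, +2], [-4, +0], [-4, -2], [-4, -4], [-4, -6], [-4, -8]; their common second difference is [+0, -2] (constant acceleration).
step 7: [-16, -21] + [-4, -10] → [-20, -31]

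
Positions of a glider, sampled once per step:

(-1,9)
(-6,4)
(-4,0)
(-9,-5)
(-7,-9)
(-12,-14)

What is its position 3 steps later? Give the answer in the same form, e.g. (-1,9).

Differencing gives (-5,-5), (+2,-4), (-5,-5), (+2,-4), (-5,-5). This is the pattern (-5,-5), (+2,-4) repeated.
step 6: apply (+2,-4) → (-10,-18)
step 7: apply (-5,-5) → (-15,-23)
step 8: apply (+2,-4) → (-13,-27)

(-13,-27)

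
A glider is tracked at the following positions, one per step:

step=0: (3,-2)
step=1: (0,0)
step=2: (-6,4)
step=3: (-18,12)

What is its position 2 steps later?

(-90,60)

Consecutive displacements (-3,+2), (-6,+4), (-12,+8) scale by a factor of 2 each step.
step 4: (-18,12) + (-24,+16) → (-42,28)
step 5: (-42,28) + (-48,+32) → (-90,60)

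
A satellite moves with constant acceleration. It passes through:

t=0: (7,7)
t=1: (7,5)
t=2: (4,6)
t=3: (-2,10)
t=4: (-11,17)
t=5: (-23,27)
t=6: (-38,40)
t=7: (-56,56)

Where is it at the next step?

(-77,75)

Successive displacements: (+0,-2), (-3,+1), (-6,+4), (-9,+7), (-12,+10), (-15,+13), (-18,+16) — each changes by (-3,+3).
step 8: (-56,56) + (-21,+19) → (-77,75)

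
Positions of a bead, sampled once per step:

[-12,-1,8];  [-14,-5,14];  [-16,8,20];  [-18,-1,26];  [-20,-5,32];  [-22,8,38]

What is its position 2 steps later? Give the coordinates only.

The first coordinate changes by -2 each step, so at step 7 it is -12 + 7·(-2) = -26.
The second coordinate repeats the cycle [-1, -5, 8] with period 3; step 7 mod 3 = 1, giving -5.
The third coordinate changes by +6 each step, so at step 7 it is 8 + 7·(6) = 50.

[-26,-5,50]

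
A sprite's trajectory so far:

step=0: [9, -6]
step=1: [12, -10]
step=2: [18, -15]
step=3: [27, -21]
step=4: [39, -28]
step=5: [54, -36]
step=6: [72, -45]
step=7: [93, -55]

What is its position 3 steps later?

[174, -91]

Taking differences between consecutive positions: [+3, -4], [+6, -5], [+9, -6], [+12, -7], [+15, -8], [+18, -9], [+21, -10]. These grow by [+3, -1] each step.
step 8: [93, -55] + [+24, -11] → [117, -66]
step 9: [117, -66] + [+27, -12] → [144, -78]
step 10: [144, -78] + [+30, -13] → [174, -91]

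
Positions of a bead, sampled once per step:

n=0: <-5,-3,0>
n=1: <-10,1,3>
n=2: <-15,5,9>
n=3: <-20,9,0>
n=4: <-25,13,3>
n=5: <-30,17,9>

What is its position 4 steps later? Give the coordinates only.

<-50,33,0>

The first coordinate changes by -5 each step, so at step 9 it is -5 + 9·(-5) = -50.
The second coordinate changes by +4 each step, so at step 9 it is -3 + 9·(4) = 33.
The third coordinate repeats the cycle [0, 3, 9] with period 3; step 9 mod 3 = 0, giving 0.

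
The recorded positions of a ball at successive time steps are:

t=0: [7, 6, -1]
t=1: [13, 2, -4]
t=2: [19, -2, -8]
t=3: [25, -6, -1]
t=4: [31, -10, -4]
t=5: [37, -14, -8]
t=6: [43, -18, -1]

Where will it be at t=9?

The first coordinate changes by +6 each step, so at step 9 it is 7 + 9·(6) = 61.
The second coordinate changes by -4 each step, so at step 9 it is 6 + 9·(-4) = -30.
The third coordinate repeats the cycle [-1, -4, -8] with period 3; step 9 mod 3 = 0, giving -1.

[61, -30, -1]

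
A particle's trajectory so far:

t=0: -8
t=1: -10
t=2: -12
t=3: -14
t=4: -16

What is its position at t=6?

-20

Constant displacement of -2 per step.
step 5: -16 − 2 → -18
step 6: -18 − 2 → -20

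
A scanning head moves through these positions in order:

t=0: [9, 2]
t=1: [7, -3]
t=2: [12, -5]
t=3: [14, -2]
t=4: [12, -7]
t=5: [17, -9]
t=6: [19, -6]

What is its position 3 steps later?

The moves between consecutive positions are [-2, -5], [+5, -2], [+2, +3], [-2, -5], [+5, -2], [+2, +3]; they repeat the 3-cycle [[-2, -5], [+5, -2], [+2, +3]].
step 7: apply [-2, -5] → [17, -11]
step 8: apply [+5, -2] → [22, -13]
step 9: apply [+2, +3] → [24, -10]

[24, -10]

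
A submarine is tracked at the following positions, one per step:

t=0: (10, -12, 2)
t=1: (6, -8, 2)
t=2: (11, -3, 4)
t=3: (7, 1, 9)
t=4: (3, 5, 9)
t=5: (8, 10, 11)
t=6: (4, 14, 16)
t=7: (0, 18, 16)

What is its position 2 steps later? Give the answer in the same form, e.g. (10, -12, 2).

(1, 27, 23)

Step-to-step displacements: (-4, +4, +0), (+5, +5, +2), (-4, +4, +5), (-4, +4, +0), (+5, +5, +2), (-4, +4, +5), (-4, +4, +0) — a repeating cycle of length 3.
step 8: apply (+5, +5, +2) → (5, 23, 18)
step 9: apply (-4, +4, +5) → (1, 27, 23)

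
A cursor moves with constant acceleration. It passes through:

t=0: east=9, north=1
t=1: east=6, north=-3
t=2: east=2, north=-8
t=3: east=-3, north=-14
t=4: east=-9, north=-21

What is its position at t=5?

First differences are (-3,-4), (-4,-5), (-5,-6), (-6,-7); their common second difference is (-1,-1) (constant acceleration).
step 5: east=-9, north=-21 + (-7,-8) → east=-16, north=-29

east=-16, north=-29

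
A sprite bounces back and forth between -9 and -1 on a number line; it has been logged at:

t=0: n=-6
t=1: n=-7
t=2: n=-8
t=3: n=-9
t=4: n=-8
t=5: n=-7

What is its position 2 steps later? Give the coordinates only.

The value travels 1 per step and bounces off the walls at -9 and -1.
  step 6: -7 → -6
  step 7: -6 → -5

n=-5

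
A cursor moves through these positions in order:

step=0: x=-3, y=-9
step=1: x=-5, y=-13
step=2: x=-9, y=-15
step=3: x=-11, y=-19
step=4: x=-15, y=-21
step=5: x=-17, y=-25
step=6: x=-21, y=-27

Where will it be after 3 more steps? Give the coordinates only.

The moves between consecutive positions are (-2,-4), (-4,-2), (-2,-4), (-4,-2), (-2,-4), (-4,-2); they repeat the 2-cycle [(-2,-4), (-4,-2)].
step 7: apply (-2,-4) → x=-23, y=-31
step 8: apply (-4,-2) → x=-27, y=-33
step 9: apply (-2,-4) → x=-29, y=-37

x=-29, y=-37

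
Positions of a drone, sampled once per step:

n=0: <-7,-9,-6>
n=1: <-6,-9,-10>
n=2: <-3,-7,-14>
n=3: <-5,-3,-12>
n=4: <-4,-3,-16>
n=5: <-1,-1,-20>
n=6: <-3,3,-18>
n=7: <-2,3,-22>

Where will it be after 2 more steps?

The moves between consecutive positions are <+1,+0,-4>, <+3,+2,-4>, <-2,+4,+2>, <+1,+0,-4>, <+3,+2,-4>, <-2,+4,+2>, <+1,+0,-4>; they repeat the 3-cycle [<+1,+0,-4>, <+3,+2,-4>, <-2,+4,+2>].
step 8: apply <+3,+2,-4> → <1,5,-26>
step 9: apply <-2,+4,+2> → <-1,9,-24>

<-1,9,-24>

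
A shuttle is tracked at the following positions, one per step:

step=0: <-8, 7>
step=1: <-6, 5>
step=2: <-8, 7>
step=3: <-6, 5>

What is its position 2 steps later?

Consecutive displacements <+2, -2>, <-2, +2>, <+2, -2> scale by a factor of -1 each step.
step 4: <-6, 5> + <-2, +2> → <-8, 7>
step 5: <-8, 7> + <+2, -2> → <-6, 5>

<-6, 5>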